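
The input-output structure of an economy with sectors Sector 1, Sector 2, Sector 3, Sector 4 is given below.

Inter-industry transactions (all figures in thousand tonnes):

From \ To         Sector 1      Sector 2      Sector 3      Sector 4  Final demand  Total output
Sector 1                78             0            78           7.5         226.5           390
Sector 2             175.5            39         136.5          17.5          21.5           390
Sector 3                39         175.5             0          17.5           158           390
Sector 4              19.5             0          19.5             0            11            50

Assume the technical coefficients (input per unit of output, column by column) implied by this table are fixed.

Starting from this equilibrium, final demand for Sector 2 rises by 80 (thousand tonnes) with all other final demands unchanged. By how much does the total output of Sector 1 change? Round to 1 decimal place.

Technical coefficients a_ij = z_ij / X_j:
  a_11 = 78/390 = 0.20, a_21 = 175.5/390 = 0.45, a_31 = 39/390 = 0.10, a_41 = 19.5/390 = 0.05
  a_12 = 0/390 = 0.00, a_22 = 39/390 = 0.10, a_32 = 175.5/390 = 0.45, a_42 = 0/390 = 0.00
  a_13 = 78/390 = 0.20, a_23 = 136.5/390 = 0.35, a_33 = 0/390 = 0.00, a_43 = 19.5/390 = 0.05
  a_14 = 7.5/50 = 0.15, a_24 = 17.5/50 = 0.35, a_34 = 17.5/50 = 0.35, a_44 = 0/50 = 0.00
I − A =
  [   0.80     0.00    -0.20    -0.15]
  [  -0.45     0.90    -0.35    -0.35]
  [  -0.10    -0.45     1.00    -0.35]
  [  -0.05     0.00    -0.05     1.00]
Compute the cofactors C_ij = (−1)^(i+j)·(3×3 minor ij) of I−A; the adjugate is their transpose:
adj(I−A) = Cᵀ =
  [ 0.718875   0.093375   0.186750   0.205875]
  [ 0.502500   0.754250   0.388250   0.475250]
  [ 0.316125   0.356625   0.713250   0.421875]
  [ 0.051750   0.022500   0.045000   0.535500]
det(I−A) = Σ_j (I−A)_1j·C_1j = (0.80)(0.718875) + (0.00)(0.502500) + (-0.20)(0.316125) + (-0.15)(0.051750) = 0.5041125
(I − A)⁻¹ = adj(I−A) / det(I−A) ≈
  [   1.4260     0.1852     0.3705     0.4084]
  [   0.9968     1.4962     0.7702     0.9427]
  [   0.6271     0.7074     1.4149     0.8369]
  [   0.1027     0.0446     0.0893     1.0623]
Δx = (I − A)⁻¹ Δd with Δd having +80 in the Sector 2 component and 0 elsewhere.
So Δx_1 = L_12 · (+80), where L_12 = adj(I−A)_12 / det(I−A) = 0.093375 / 0.5041125.
Δx_1 = 0.093375 × (+80) / 0.5041125 = 7.47 / 0.5041125 ≈ 14.8.

Δx_1 = 14.8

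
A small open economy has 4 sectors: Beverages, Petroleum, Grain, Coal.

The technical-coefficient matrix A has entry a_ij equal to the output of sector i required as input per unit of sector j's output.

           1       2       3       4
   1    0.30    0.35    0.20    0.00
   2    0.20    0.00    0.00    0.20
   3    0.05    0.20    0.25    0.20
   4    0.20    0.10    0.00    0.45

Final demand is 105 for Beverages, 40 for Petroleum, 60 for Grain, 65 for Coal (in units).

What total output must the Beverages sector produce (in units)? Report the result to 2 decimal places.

x_1 = 280.86

I − A =
  [   0.70    -0.35    -0.20     0.00]
  [  -0.20     1.00     0.00    -0.20]
  [  -0.05    -0.20     0.75    -0.20]
  [  -0.20    -0.10     0.00     0.55]
Compute the cofactors C_ij = (−1)^(i+j)·(3×3 minor ij) of I−A; the adjugate is their transpose:
adj(I−A) = Cᵀ =
  [ 0.397500   0.170375   0.106000   0.100500]
  [ 0.112500   0.275250   0.030000   0.111000]
  [ 0.100500   0.114625   0.318500   0.157500]
  [ 0.165000   0.112000   0.044000   0.454500]
det(I−A) = Σ_j (I−A)_1j·C_1j = (0.70)(0.397500) + (-0.35)(0.112500) + (-0.20)(0.100500) + (0.00)(0.165000) = 0.218775
(I − A)⁻¹ = adj(I−A) / det(I−A) ≈
  [   1.8169     0.7788     0.4845     0.4594]
  [   0.5142     1.2581     0.1371     0.5074]
  [   0.4594     0.5239     1.4558     0.7199]
  [   0.7542     0.5119     0.2011     2.0775]
x = (I − A)⁻¹ d = adj(I−A)·d / det(I−A), with det(I−A) = 0.218775:
  x_1 = (0.397500·105 + 0.170375·40 + 0.106000·60 + 0.100500·65) / 0.218775 = 61.445 / 0.218775 ≈ 280.86
  x_2 = (0.112500·105 + 0.275250·40 + 0.030000·60 + 0.111000·65) / 0.218775 = 31.8375 / 0.218775 ≈ 145.53
  x_3 = (0.100500·105 + 0.114625·40 + 0.318500·60 + 0.157500·65) / 0.218775 = 44.485 / 0.218775 ≈ 203.34
  x_4 = (0.165000·105 + 0.112000·40 + 0.044000·60 + 0.454500·65) / 0.218775 = 53.9875 / 0.218775 ≈ 246.77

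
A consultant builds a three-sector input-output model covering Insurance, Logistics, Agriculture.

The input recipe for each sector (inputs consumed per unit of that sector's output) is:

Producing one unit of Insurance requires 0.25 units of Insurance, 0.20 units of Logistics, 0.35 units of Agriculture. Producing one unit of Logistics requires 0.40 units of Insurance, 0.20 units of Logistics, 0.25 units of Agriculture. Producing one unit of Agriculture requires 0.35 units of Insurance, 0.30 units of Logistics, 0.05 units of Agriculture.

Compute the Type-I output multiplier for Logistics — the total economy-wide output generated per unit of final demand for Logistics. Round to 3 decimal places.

m_L = 4.942

I − A =
  [   0.75    -0.40    -0.35]
  [  -0.20     0.80    -0.30]
  [  -0.35    -0.25     0.95]
Cofactors of I−A, C_ij = (−1)^(i+j)·(minor ij) (rows/columns in the sector order above):
  C_11 = (0.80)(0.95) − (-0.30)(-0.25) = 0.6850
  C_12 = −[(-0.20)(0.95) − (-0.30)(-0.35)] = 0.2950
  C_13 = (-0.20)(-0.25) − (0.80)(-0.35) = 0.3300
  C_21 = −[(-0.40)(0.95) − (-0.35)(-0.25)] = 0.4675
  C_22 = (0.75)(0.95) − (-0.35)(-0.35) = 0.5900
  C_23 = −[(0.75)(-0.25) − (-0.40)(-0.35)] = 0.3275
  C_31 = (-0.40)(-0.30) − (-0.35)(0.80) = 0.4000
  C_32 = −[(0.75)(-0.30) − (-0.35)(-0.20)] = 0.2950
  C_33 = (0.75)(0.80) − (-0.40)(-0.20) = 0.5200
det(I−A) = Σ_j (I−A)_1j·C_1j = (0.75)(0.6850) + (-0.40)(0.2950) + (-0.35)(0.3300) = 0.28025
adj(I−A) = Cᵀ =
  [ 0.6850   0.4675   0.4000]
  [ 0.2950   0.5900   0.2950]
  [ 0.3300   0.3275   0.5200]
(I − A)⁻¹ = adj(I−A) / det(I−A) ≈
  [   2.4442     1.6682     1.4273]
  [   1.0526     2.1053     1.0526]
  [   1.1775     1.1686     1.8555]
The output multiplier for sector j is the column-j sum of the Leontief inverse (I − A)⁻¹ = adj(I−A) / det(I−A).
Column L of adj(I−A): (0.4675, 0.5900, 0.3275); det(I−A) = 0.28025.
m_L = (0.4675 + 0.5900 + 0.3275) / 0.28025 = 1.385 / 0.28025 ≈ 4.942.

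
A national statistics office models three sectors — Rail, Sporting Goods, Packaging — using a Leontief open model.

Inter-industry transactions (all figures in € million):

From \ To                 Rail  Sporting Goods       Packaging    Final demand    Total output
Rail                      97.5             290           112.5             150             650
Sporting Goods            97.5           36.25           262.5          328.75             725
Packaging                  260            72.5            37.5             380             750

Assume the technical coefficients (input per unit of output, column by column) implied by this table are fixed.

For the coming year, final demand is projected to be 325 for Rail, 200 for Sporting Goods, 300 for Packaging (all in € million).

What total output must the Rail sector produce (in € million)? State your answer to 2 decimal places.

Technical coefficients a_ij = z_ij / X_j:
  a_RR = 97.5/650 = 0.15, a_SR = 97.5/650 = 0.15, a_PR = 260/650 = 0.40
  a_RS = 290/725 = 0.40, a_SS = 36.25/725 = 0.05, a_PS = 72.5/725 = 0.10
  a_RP = 112.5/750 = 0.15, a_SP = 262.5/750 = 0.35, a_PP = 37.5/750 = 0.05
I − A =
  [   0.85    -0.40    -0.15]
  [  -0.15     0.95    -0.35]
  [  -0.40    -0.10     0.95]
Cofactors of I−A, C_ij = (−1)^(i+j)·(minor ij) (rows/columns in the sector order above):
  C_11 = (0.95)(0.95) − (-0.35)(-0.10) = 0.8675
  C_12 = −[(-0.15)(0.95) − (-0.35)(-0.40)] = 0.2825
  C_13 = (-0.15)(-0.10) − (0.95)(-0.40) = 0.3950
  C_21 = −[(-0.40)(0.95) − (-0.15)(-0.10)] = 0.3950
  C_22 = (0.85)(0.95) − (-0.15)(-0.40) = 0.7475
  C_23 = −[(0.85)(-0.10) − (-0.40)(-0.40)] = 0.2450
  C_31 = (-0.40)(-0.35) − (-0.15)(0.95) = 0.2825
  C_32 = −[(0.85)(-0.35) − (-0.15)(-0.15)] = 0.3200
  C_33 = (0.85)(0.95) − (-0.40)(-0.15) = 0.7475
det(I−A) = Σ_j (I−A)_1j·C_1j = (0.85)(0.8675) + (-0.40)(0.2825) + (-0.15)(0.3950) = 0.565125
adj(I−A) = Cᵀ =
  [ 0.8675   0.3950   0.2825]
  [ 0.2825   0.7475   0.3200]
  [ 0.3950   0.2450   0.7475]
(I − A)⁻¹ = adj(I−A) / det(I−A) ≈
  [   1.5351     0.6990     0.4999]
  [   0.4999     1.3227     0.5662]
  [   0.6990     0.4335     1.3227]
x = (I − A)⁻¹ d = adj(I−A)·d / det(I−A), with det(I−A) = 0.565125:
  x_R = (0.8675·325 + 0.3950·200 + 0.2825·300) / 0.565125 = 445.6875 / 0.565125 ≈ 788.65
  x_S = (0.2825·325 + 0.7475·200 + 0.3200·300) / 0.565125 = 337.3125 / 0.565125 ≈ 596.88
  x_P = (0.3950·325 + 0.2450·200 + 0.7475·300) / 0.565125 = 401.625 / 0.565125 ≈ 710.68

x_R = 788.65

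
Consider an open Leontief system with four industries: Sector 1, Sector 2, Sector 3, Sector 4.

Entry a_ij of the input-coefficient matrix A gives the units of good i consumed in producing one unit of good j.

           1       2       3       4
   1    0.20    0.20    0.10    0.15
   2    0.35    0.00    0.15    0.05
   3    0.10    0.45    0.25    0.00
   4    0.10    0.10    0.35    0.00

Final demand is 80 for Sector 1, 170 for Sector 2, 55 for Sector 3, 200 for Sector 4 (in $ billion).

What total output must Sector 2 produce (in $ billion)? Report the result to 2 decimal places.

x_2 = 339.16

I − A =
  [   0.80    -0.20    -0.10    -0.15]
  [  -0.35     1.00    -0.15    -0.05]
  [  -0.10    -0.45     0.75     0.00]
  [  -0.10    -0.10    -0.35     1.00]
Compute the cofactors C_ij = (−1)^(i+j)·(3×3 minor ij) of I−A; the adjugate is their transpose:
adj(I−A) = Cᵀ =
  [ 0.670875   0.229875   0.187750   0.112125]
  [ 0.283000   0.573500   0.185625   0.071125]
  [ 0.259250   0.374750   0.704750   0.057625]
  [ 0.186125   0.211500   0.284000   0.464750]
det(I−A) = Σ_j (I−A)_1j·C_1j = (0.80)(0.670875) + (-0.20)(0.283000) + (-0.10)(0.259250) + (-0.15)(0.186125) = 0.42625625
(I − A)⁻¹ = adj(I−A) / det(I−A) ≈
  [   1.5739     0.5393     0.4405     0.2630]
  [   0.6639     1.3454     0.4355     0.1669]
  [   0.6082     0.8792     1.6533     0.1352]
  [   0.4367     0.4962     0.6663     1.0903]
x = (I − A)⁻¹ d = adj(I−A)·d / det(I−A), with det(I−A) = 0.42625625:
  x_1 = (0.670875·80 + 0.229875·170 + 0.187750·55 + 0.112125·200) / 0.42625625 = 125.50 / 0.42625625 ≈ 294.42
  x_2 = (0.283000·80 + 0.573500·170 + 0.185625·55 + 0.071125·200) / 0.42625625 = 144.569375 / 0.42625625 ≈ 339.16
  x_3 = (0.259250·80 + 0.374750·170 + 0.704750·55 + 0.057625·200) / 0.42625625 = 134.73375 / 0.42625625 ≈ 316.09
  x_4 = (0.186125·80 + 0.211500·170 + 0.284000·55 + 0.464750·200) / 0.42625625 = 159.415 / 0.42625625 ≈ 373.99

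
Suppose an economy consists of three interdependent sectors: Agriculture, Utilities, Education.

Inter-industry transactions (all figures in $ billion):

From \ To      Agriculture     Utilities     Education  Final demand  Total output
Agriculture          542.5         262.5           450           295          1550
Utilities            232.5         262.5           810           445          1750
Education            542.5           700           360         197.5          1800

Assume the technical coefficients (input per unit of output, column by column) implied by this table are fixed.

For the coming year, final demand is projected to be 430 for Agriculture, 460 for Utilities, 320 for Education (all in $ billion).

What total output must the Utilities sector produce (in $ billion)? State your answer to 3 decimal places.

x_U = 2184.923

Technical coefficients a_ij = z_ij / X_j:
  a_AA = 542.5/1550 = 0.35, a_UA = 232.5/1550 = 0.15, a_EA = 542.5/1550 = 0.35
  a_AU = 262.5/1750 = 0.15, a_UU = 262.5/1750 = 0.15, a_EU = 700/1750 = 0.40
  a_AE = 450/1800 = 0.25, a_UE = 810/1800 = 0.45, a_EE = 360/1800 = 0.20
I − A =
  [   0.65    -0.15    -0.25]
  [  -0.15     0.85    -0.45]
  [  -0.35    -0.40     0.80]
Cofactors of I−A, C_ij = (−1)^(i+j)·(minor ij) (rows/columns in the sector order above):
  C_11 = (0.85)(0.80) − (-0.45)(-0.40) = 0.5000
  C_12 = −[(-0.15)(0.80) − (-0.45)(-0.35)] = 0.2775
  C_13 = (-0.15)(-0.40) − (0.85)(-0.35) = 0.3575
  C_21 = −[(-0.15)(0.80) − (-0.25)(-0.40)] = 0.2200
  C_22 = (0.65)(0.80) − (-0.25)(-0.35) = 0.4325
  C_23 = −[(0.65)(-0.40) − (-0.15)(-0.35)] = 0.3125
  C_31 = (-0.15)(-0.45) − (-0.25)(0.85) = 0.2800
  C_32 = −[(0.65)(-0.45) − (-0.25)(-0.15)] = 0.3300
  C_33 = (0.65)(0.85) − (-0.15)(-0.15) = 0.5300
det(I−A) = Σ_j (I−A)_1j·C_1j = (0.65)(0.5000) + (-0.15)(0.2775) + (-0.25)(0.3575) = 0.1940
adj(I−A) = Cᵀ =
  [ 0.5000   0.2200   0.2800]
  [ 0.2775   0.4325   0.3300]
  [ 0.3575   0.3125   0.5300]
(I − A)⁻¹ = adj(I−A) / det(I−A) ≈
  [   2.5773     1.1340     1.4433]
  [   1.4304     2.2294     1.7010]
  [   1.8428     1.6108     2.7320]
x = (I − A)⁻¹ d = adj(I−A)·d / det(I−A), with det(I−A) = 0.1940:
  x_A = (0.5000·430 + 0.2200·460 + 0.2800·320) / 0.1940 = 405.80 / 0.1940 ≈ 2091.753
  x_U = (0.2775·430 + 0.4325·460 + 0.3300·320) / 0.1940 = 423.875 / 0.1940 ≈ 2184.923
  x_E = (0.3575·430 + 0.3125·460 + 0.5300·320) / 0.1940 = 467.075 / 0.1940 ≈ 2407.603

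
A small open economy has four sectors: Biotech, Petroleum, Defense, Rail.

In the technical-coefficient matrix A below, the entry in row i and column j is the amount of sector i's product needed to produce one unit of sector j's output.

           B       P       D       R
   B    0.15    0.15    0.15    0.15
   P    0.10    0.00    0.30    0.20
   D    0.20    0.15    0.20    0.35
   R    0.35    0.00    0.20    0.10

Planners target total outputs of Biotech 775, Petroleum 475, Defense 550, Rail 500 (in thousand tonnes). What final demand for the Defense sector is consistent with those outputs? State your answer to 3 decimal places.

d_D = 38.750

I − A =
  [   0.85    -0.15    -0.15    -0.15]
  [  -0.10     1.00    -0.30    -0.20]
  [  -0.20    -0.15     0.80    -0.35]
  [  -0.35     0.00    -0.20     0.90]
d = (I − A) x:
  d_B = (+0.85)·775 + (-0.15)·475 + (-0.15)·550 + (-0.15)·500 = 430.000
  d_P = (-0.10)·775 + (+1.00)·475 + (-0.30)·550 + (-0.20)·500 = 132.500
  d_D = (-0.20)·775 + (-0.15)·475 + (+0.80)·550 + (-0.35)·500 = 38.750
  d_R = (-0.35)·775 + (+0.00)·475 + (-0.20)·550 + (+0.90)·500 = 68.750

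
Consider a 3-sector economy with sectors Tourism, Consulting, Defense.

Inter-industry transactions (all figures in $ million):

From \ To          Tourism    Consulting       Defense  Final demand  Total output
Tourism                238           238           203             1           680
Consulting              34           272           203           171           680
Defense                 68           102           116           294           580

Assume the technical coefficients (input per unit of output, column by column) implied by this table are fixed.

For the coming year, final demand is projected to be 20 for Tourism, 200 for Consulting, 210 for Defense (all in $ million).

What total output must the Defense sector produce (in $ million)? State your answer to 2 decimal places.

Technical coefficients a_ij = z_ij / X_j:
  a_TT = 238/680 = 0.35, a_CT = 34/680 = 0.05, a_DT = 68/680 = 0.10
  a_TC = 238/680 = 0.35, a_CC = 272/680 = 0.40, a_DC = 102/680 = 0.15
  a_TD = 203/580 = 0.35, a_CD = 203/580 = 0.35, a_DD = 116/580 = 0.20
I − A =
  [   0.65    -0.35    -0.35]
  [  -0.05     0.60    -0.35]
  [  -0.10    -0.15     0.80]
Cofactors of I−A, C_ij = (−1)^(i+j)·(minor ij) (rows/columns in the sector order above):
  C_11 = (0.60)(0.80) − (-0.35)(-0.15) = 0.4275
  C_12 = −[(-0.05)(0.80) − (-0.35)(-0.10)] = 0.0750
  C_13 = (-0.05)(-0.15) − (0.60)(-0.10) = 0.0675
  C_21 = −[(-0.35)(0.80) − (-0.35)(-0.15)] = 0.3325
  C_22 = (0.65)(0.80) − (-0.35)(-0.10) = 0.4850
  C_23 = −[(0.65)(-0.15) − (-0.35)(-0.10)] = 0.1325
  C_31 = (-0.35)(-0.35) − (-0.35)(0.60) = 0.3325
  C_32 = −[(0.65)(-0.35) − (-0.35)(-0.05)] = 0.2450
  C_33 = (0.65)(0.60) − (-0.35)(-0.05) = 0.3725
det(I−A) = Σ_j (I−A)_1j·C_1j = (0.65)(0.4275) + (-0.35)(0.0750) + (-0.35)(0.0675) = 0.2280
adj(I−A) = Cᵀ =
  [ 0.4275   0.3325   0.3325]
  [ 0.0750   0.4850   0.2450]
  [ 0.0675   0.1325   0.3725]
(I − A)⁻¹ = adj(I−A) / det(I−A) ≈
  [   1.8750     1.4583     1.4583]
  [   0.3289     2.1272     1.0746]
  [   0.2961     0.5811     1.6338]
x = (I − A)⁻¹ d = adj(I−A)·d / det(I−A), with det(I−A) = 0.2280:
  x_T = (0.4275·20 + 0.3325·200 + 0.3325·210) / 0.2280 = 144.875 / 0.2280 ≈ 635.42
  x_C = (0.0750·20 + 0.4850·200 + 0.2450·210) / 0.2280 = 149.95 / 0.2280 ≈ 657.68
  x_D = (0.0675·20 + 0.1325·200 + 0.3725·210) / 0.2280 = 106.075 / 0.2280 ≈ 465.24

x_D = 465.24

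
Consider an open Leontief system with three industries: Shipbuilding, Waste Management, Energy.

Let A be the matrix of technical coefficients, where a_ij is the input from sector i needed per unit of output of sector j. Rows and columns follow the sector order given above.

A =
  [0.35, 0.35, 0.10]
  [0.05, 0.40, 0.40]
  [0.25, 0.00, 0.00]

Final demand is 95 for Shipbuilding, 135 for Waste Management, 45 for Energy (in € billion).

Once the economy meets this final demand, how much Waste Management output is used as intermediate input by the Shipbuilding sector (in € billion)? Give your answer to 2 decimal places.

z_WS = 17.56

I − A =
  [   0.65    -0.35    -0.10]
  [  -0.05     0.60    -0.40]
  [  -0.25     0.00     1.00]
Cofactors of I−A, C_ij = (−1)^(i+j)·(minor ij) (rows/columns in the sector order above):
  C_11 = (0.60)(1.00) − (-0.40)(0.00) = 0.6000
  C_12 = −[(-0.05)(1.00) − (-0.40)(-0.25)] = 0.1500
  C_13 = (-0.05)(0.00) − (0.60)(-0.25) = 0.1500
  C_21 = −[(-0.35)(1.00) − (-0.10)(0.00)] = 0.3500
  C_22 = (0.65)(1.00) − (-0.10)(-0.25) = 0.6250
  C_23 = −[(0.65)(0.00) − (-0.35)(-0.25)] = 0.0875
  C_31 = (-0.35)(-0.40) − (-0.10)(0.60) = 0.2000
  C_32 = −[(0.65)(-0.40) − (-0.10)(-0.05)] = 0.2650
  C_33 = (0.65)(0.60) − (-0.35)(-0.05) = 0.3725
det(I−A) = Σ_j (I−A)_1j·C_1j = (0.65)(0.6000) + (-0.35)(0.1500) + (-0.10)(0.1500) = 0.3225
adj(I−A) = Cᵀ =
  [ 0.6000   0.3500   0.2000]
  [ 0.1500   0.6250   0.2650]
  [ 0.1500   0.0875   0.3725]
(I − A)⁻¹ = adj(I−A) / det(I−A) ≈
  [   1.8605     1.0853     0.6202]
  [   0.4651     1.9380     0.8217]
  [   0.4651     0.2713     1.1550]
First solve x = (I − A)⁻¹ d = adj(I−A)·d / det(I−A); in particular x_S = (0.6000·95 + 0.3500·135 + 0.2000·45) / 0.3225 = 113.25 / 0.3225 ≈ 351.1628.
Intermediate flow from W to S: z_WS = a_WS · x_S = 0.05 × 113.25 / 0.3225 = 5.6625 / 0.3225 ≈ 17.56.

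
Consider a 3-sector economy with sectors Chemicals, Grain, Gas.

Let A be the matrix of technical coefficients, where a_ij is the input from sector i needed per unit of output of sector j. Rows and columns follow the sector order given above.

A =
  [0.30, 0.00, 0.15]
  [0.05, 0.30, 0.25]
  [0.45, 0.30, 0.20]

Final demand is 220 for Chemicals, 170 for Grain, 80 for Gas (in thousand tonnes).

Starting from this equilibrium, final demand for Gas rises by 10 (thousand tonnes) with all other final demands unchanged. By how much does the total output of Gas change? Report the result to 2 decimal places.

I − A =
  [   0.70     0.00    -0.15]
  [  -0.05     0.70    -0.25]
  [  -0.45    -0.30     0.80]
Cofactors of I−A, C_ij = (−1)^(i+j)·(minor ij) (rows/columns in the sector order above):
  C_11 = (0.70)(0.80) − (-0.25)(-0.30) = 0.4850
  C_12 = −[(-0.05)(0.80) − (-0.25)(-0.45)] = 0.1525
  C_13 = (-0.05)(-0.30) − (0.70)(-0.45) = 0.3300
  C_21 = −[(0.00)(0.80) − (-0.15)(-0.30)] = 0.0450
  C_22 = (0.70)(0.80) − (-0.15)(-0.45) = 0.4925
  C_23 = −[(0.70)(-0.30) − (0.00)(-0.45)] = 0.2100
  C_31 = (0.00)(-0.25) − (-0.15)(0.70) = 0.1050
  C_32 = −[(0.70)(-0.25) − (-0.15)(-0.05)] = 0.1825
  C_33 = (0.70)(0.70) − (0.00)(-0.05) = 0.4900
det(I−A) = Σ_j (I−A)_1j·C_1j = (0.70)(0.4850) + (0.00)(0.1525) + (-0.15)(0.3300) = 0.2900
adj(I−A) = Cᵀ =
  [ 0.4850   0.0450   0.1050]
  [ 0.1525   0.4925   0.1825]
  [ 0.3300   0.2100   0.4900]
(I − A)⁻¹ = adj(I−A) / det(I−A) ≈
  [   1.6724     0.1552     0.3621]
  [   0.5259     1.6983     0.6293]
  [   1.1379     0.7241     1.6897]
Δx = (I − A)⁻¹ Δd with Δd having +10 in the Gas component and 0 elsewhere.
So Δx_3 = L_33 · (+10), where L_33 = adj(I−A)_33 / det(I−A) = 0.4900 / 0.2900.
Δx_3 = 0.4900 × (+10) / 0.2900 = 4.90 / 0.2900 ≈ 16.90.

Δx_3 = 16.90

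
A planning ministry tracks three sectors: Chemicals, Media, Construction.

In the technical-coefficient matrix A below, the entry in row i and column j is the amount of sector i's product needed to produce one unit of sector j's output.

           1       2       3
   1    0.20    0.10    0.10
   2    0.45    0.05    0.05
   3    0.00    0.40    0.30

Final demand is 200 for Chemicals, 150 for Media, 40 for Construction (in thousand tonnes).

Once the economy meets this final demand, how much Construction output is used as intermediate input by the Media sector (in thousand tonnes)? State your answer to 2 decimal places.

I − A =
  [   0.80    -0.10    -0.10]
  [  -0.45     0.95    -0.05]
  [   0.00    -0.40     0.70]
Cofactors of I−A, C_ij = (−1)^(i+j)·(minor ij) (rows/columns in the sector order above):
  C_11 = (0.95)(0.70) − (-0.05)(-0.40) = 0.6450
  C_12 = −[(-0.45)(0.70) − (-0.05)(0.00)] = 0.3150
  C_13 = (-0.45)(-0.40) − (0.95)(0.00) = 0.1800
  C_21 = −[(-0.10)(0.70) − (-0.10)(-0.40)] = 0.1100
  C_22 = (0.80)(0.70) − (-0.10)(0.00) = 0.5600
  C_23 = −[(0.80)(-0.40) − (-0.10)(0.00)] = 0.3200
  C_31 = (-0.10)(-0.05) − (-0.10)(0.95) = 0.1000
  C_32 = −[(0.80)(-0.05) − (-0.10)(-0.45)] = 0.0850
  C_33 = (0.80)(0.95) − (-0.10)(-0.45) = 0.7150
det(I−A) = Σ_j (I−A)_1j·C_1j = (0.80)(0.6450) + (-0.10)(0.3150) + (-0.10)(0.1800) = 0.4665
adj(I−A) = Cᵀ =
  [ 0.6450   0.1100   0.1000]
  [ 0.3150   0.5600   0.0850]
  [ 0.1800   0.3200   0.7150]
(I − A)⁻¹ = adj(I−A) / det(I−A) ≈
  [   1.3826     0.2358     0.2144]
  [   0.6752     1.2004     0.1822]
  [   0.3859     0.6860     1.5327]
First solve x = (I − A)⁻¹ d = adj(I−A)·d / det(I−A); in particular x_2 = (0.3150·200 + 0.5600·150 + 0.0850·40) / 0.4665 = 150.40 / 0.4665 ≈ 322.4009.
Intermediate flow from 3 to 2: z_32 = a_32 · x_2 = 0.40 × 150.40 / 0.4665 = 60.16 / 0.4665 ≈ 128.96.

z_32 = 128.96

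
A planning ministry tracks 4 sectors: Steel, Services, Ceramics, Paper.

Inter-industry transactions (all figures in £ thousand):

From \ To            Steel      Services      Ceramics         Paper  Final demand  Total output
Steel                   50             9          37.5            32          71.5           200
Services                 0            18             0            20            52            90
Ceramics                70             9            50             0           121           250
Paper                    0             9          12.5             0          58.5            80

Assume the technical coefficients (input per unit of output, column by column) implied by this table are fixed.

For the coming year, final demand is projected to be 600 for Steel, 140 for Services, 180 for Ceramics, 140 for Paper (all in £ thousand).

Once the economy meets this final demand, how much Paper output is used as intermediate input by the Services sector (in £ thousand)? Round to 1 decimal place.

Technical coefficients a_ij = z_ij / X_j:
  a_11 = 50/200 = 0.25, a_21 = 0/200 = 0.00, a_31 = 70/200 = 0.35, a_41 = 0/200 = 0.00
  a_12 = 9/90 = 0.10, a_22 = 18/90 = 0.20, a_32 = 9/90 = 0.10, a_42 = 9/90 = 0.10
  a_13 = 37.5/250 = 0.15, a_23 = 0/250 = 0.00, a_33 = 50/250 = 0.20, a_43 = 12.5/250 = 0.05
  a_14 = 32/80 = 0.40, a_24 = 20/80 = 0.25, a_34 = 0/80 = 0.00, a_44 = 0/80 = 0.00
I − A =
  [   0.75    -0.10    -0.15    -0.40]
  [   0.00     0.80     0.00    -0.25]
  [  -0.35    -0.10     0.80     0.00]
  [   0.00    -0.10    -0.05     1.00]
Compute the cofactors C_ij = (−1)^(i+j)·(3×3 minor ij) of I−A; the adjugate is their transpose:
adj(I−A) = Cᵀ =
  [ 0.618750   0.129000   0.133500   0.279750]
  [ 0.004375   0.540500   0.009375   0.136875]
  [ 0.271250   0.124000   0.581250   0.139500]
  [ 0.014000   0.060250   0.030000   0.438000]
det(I−A) = Σ_j (I−A)_1j·C_1j = (0.75)(0.618750) + (-0.10)(0.004375) + (-0.15)(0.271250) + (-0.40)(0.014000) = 0.4173375
(I − A)⁻¹ = adj(I−A) / det(I−A) ≈
  [   1.4826     0.3091     0.3199     0.6703]
  [   0.0105     1.2951     0.0225     0.3280]
  [   0.6500     0.2971     1.3928     0.3343]
  [   0.0335     0.1444     0.0719     1.0495]
First solve x = (I − A)⁻¹ d = adj(I−A)·d / det(I−A); in particular x_2 = (0.004375·600 + 0.540500·140 + 0.009375·180 + 0.136875·140) / 0.4173375 = 99.145 / 0.4173375 ≈ 237.566.
Intermediate flow from 4 to 2: z_42 = a_42 · x_2 = 0.10 × 99.145 / 0.4173375 = 9.9145 / 0.4173375 ≈ 23.8.

z_42 = 23.8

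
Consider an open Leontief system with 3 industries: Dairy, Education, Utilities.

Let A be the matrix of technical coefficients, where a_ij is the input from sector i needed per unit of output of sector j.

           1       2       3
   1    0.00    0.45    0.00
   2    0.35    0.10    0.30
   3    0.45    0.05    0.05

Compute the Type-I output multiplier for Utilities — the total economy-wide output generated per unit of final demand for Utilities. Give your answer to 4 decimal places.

I − A =
  [   1.00    -0.45     0.00]
  [  -0.35     0.90    -0.30]
  [  -0.45    -0.05     0.95]
Cofactors of I−A, C_ij = (−1)^(i+j)·(minor ij) (rows/columns in the sector order above):
  C_11 = (0.90)(0.95) − (-0.30)(-0.05) = 0.8400
  C_12 = −[(-0.35)(0.95) − (-0.30)(-0.45)] = 0.4675
  C_13 = (-0.35)(-0.05) − (0.90)(-0.45) = 0.4225
  C_21 = −[(-0.45)(0.95) − (0.00)(-0.05)] = 0.4275
  C_22 = (1.00)(0.95) − (0.00)(-0.45) = 0.9500
  C_23 = −[(1.00)(-0.05) − (-0.45)(-0.45)] = 0.2525
  C_31 = (-0.45)(-0.30) − (0.00)(0.90) = 0.1350
  C_32 = −[(1.00)(-0.30) − (0.00)(-0.35)] = 0.3000
  C_33 = (1.00)(0.90) − (-0.45)(-0.35) = 0.7425
det(I−A) = Σ_j (I−A)_1j·C_1j = (1.00)(0.8400) + (-0.45)(0.4675) + (0.00)(0.4225) = 0.629625
adj(I−A) = Cᵀ =
  [ 0.8400   0.4275   0.1350]
  [ 0.4675   0.9500   0.3000]
  [ 0.4225   0.2525   0.7425]
(I − A)⁻¹ = adj(I−A) / det(I−A) ≈
  [   1.33413     0.67898     0.21441]
  [   0.74251     1.50883     0.47647]
  [   0.67103     0.40103     1.17927]
The output multiplier for sector j is the column-j sum of the Leontief inverse (I − A)⁻¹ = adj(I−A) / det(I−A).
Column 3 of adj(I−A): (0.1350, 0.3000, 0.7425); det(I−A) = 0.629625.
m_3 = (0.1350 + 0.3000 + 0.7425) / 0.629625 = 1.1775 / 0.629625 ≈ 1.8702.

m_3 = 1.8702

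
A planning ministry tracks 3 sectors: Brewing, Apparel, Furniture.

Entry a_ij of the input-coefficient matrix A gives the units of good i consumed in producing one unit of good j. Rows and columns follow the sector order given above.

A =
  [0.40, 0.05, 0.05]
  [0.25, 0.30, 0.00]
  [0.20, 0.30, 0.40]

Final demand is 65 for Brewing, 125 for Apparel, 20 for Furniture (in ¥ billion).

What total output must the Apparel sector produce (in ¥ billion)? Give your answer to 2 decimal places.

x_A = 229.95

I − A =
  [   0.60    -0.05    -0.05]
  [  -0.25     0.70     0.00]
  [  -0.20    -0.30     0.60]
Cofactors of I−A, C_ij = (−1)^(i+j)·(minor ij) (rows/columns in the sector order above):
  C_11 = (0.70)(0.60) − (0.00)(-0.30) = 0.4200
  C_12 = −[(-0.25)(0.60) − (0.00)(-0.20)] = 0.1500
  C_13 = (-0.25)(-0.30) − (0.70)(-0.20) = 0.2150
  C_21 = −[(-0.05)(0.60) − (-0.05)(-0.30)] = 0.0450
  C_22 = (0.60)(0.60) − (-0.05)(-0.20) = 0.3500
  C_23 = −[(0.60)(-0.30) − (-0.05)(-0.20)] = 0.1900
  C_31 = (-0.05)(0.00) − (-0.05)(0.70) = 0.0350
  C_32 = −[(0.60)(0.00) − (-0.05)(-0.25)] = 0.0125
  C_33 = (0.60)(0.70) − (-0.05)(-0.25) = 0.4075
det(I−A) = Σ_j (I−A)_1j·C_1j = (0.60)(0.4200) + (-0.05)(0.1500) + (-0.05)(0.2150) = 0.23375
adj(I−A) = Cᵀ =
  [ 0.4200   0.0450   0.0350]
  [ 0.1500   0.3500   0.0125]
  [ 0.2150   0.1900   0.4075]
(I − A)⁻¹ = adj(I−A) / det(I−A) ≈
  [   1.7968     0.1925     0.1497]
  [   0.6417     1.4973     0.0535]
  [   0.9198     0.8128     1.7433]
x = (I − A)⁻¹ d = adj(I−A)·d / det(I−A), with det(I−A) = 0.23375:
  x_B = (0.4200·65 + 0.0450·125 + 0.0350·20) / 0.23375 = 33.625 / 0.23375 ≈ 143.85
  x_A = (0.1500·65 + 0.3500·125 + 0.0125·20) / 0.23375 = 53.75 / 0.23375 ≈ 229.95
  x_F = (0.2150·65 + 0.1900·125 + 0.4075·20) / 0.23375 = 45.875 / 0.23375 ≈ 196.26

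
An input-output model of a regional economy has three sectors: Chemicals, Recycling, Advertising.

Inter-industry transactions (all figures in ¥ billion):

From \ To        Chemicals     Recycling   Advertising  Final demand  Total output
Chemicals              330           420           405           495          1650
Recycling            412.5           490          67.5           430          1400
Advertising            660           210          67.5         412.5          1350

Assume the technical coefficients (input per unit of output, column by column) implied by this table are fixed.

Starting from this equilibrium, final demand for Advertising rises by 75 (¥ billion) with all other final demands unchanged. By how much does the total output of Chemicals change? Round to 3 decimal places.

Technical coefficients a_ij = z_ij / X_j:
  a_CC = 330/1650 = 0.20, a_RC = 412.5/1650 = 0.25, a_AC = 660/1650 = 0.40
  a_CR = 420/1400 = 0.30, a_RR = 490/1400 = 0.35, a_AR = 210/1400 = 0.15
  a_CA = 405/1350 = 0.30, a_RA = 67.5/1350 = 0.05, a_AA = 67.5/1350 = 0.05
I − A =
  [   0.80    -0.30    -0.30]
  [  -0.25     0.65    -0.05]
  [  -0.40    -0.15     0.95]
Cofactors of I−A, C_ij = (−1)^(i+j)·(minor ij) (rows/columns in the sector order above):
  C_11 = (0.65)(0.95) − (-0.05)(-0.15) = 0.6100
  C_12 = −[(-0.25)(0.95) − (-0.05)(-0.40)] = 0.2575
  C_13 = (-0.25)(-0.15) − (0.65)(-0.40) = 0.2975
  C_21 = −[(-0.30)(0.95) − (-0.30)(-0.15)] = 0.3300
  C_22 = (0.80)(0.95) − (-0.30)(-0.40) = 0.6400
  C_23 = −[(0.80)(-0.15) − (-0.30)(-0.40)] = 0.2400
  C_31 = (-0.30)(-0.05) − (-0.30)(0.65) = 0.2100
  C_32 = −[(0.80)(-0.05) − (-0.30)(-0.25)] = 0.1150
  C_33 = (0.80)(0.65) − (-0.30)(-0.25) = 0.4450
det(I−A) = Σ_j (I−A)_1j·C_1j = (0.80)(0.6100) + (-0.30)(0.2575) + (-0.30)(0.2975) = 0.3215
adj(I−A) = Cᵀ =
  [ 0.6100   0.3300   0.2100]
  [ 0.2575   0.6400   0.1150]
  [ 0.2975   0.2400   0.4450]
(I − A)⁻¹ = adj(I−A) / det(I−A) ≈
  [   1.8974     1.0264     0.6532]
  [   0.8009     1.9907     0.3577]
  [   0.9253     0.7465     1.3841]
Δx = (I − A)⁻¹ Δd with Δd having +75 in the Advertising component and 0 elsewhere.
So Δx_C = L_CA · (+75), where L_CA = adj(I−A)_CA / det(I−A) = 0.2100 / 0.3215.
Δx_C = 0.2100 × (+75) / 0.3215 = 15.75 / 0.3215 ≈ 48.989.

Δx_C = 48.989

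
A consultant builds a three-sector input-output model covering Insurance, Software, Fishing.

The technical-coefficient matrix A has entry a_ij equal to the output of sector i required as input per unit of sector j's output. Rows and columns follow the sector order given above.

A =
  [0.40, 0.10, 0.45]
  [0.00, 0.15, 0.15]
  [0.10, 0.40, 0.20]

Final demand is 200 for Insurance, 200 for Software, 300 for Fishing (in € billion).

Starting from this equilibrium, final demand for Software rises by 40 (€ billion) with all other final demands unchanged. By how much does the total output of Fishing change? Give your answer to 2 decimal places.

I − A =
  [   0.60    -0.10    -0.45]
  [   0.00     0.85    -0.15]
  [  -0.10    -0.40     0.80]
Cofactors of I−A, C_ij = (−1)^(i+j)·(minor ij) (rows/columns in the sector order above):
  C_11 = (0.85)(0.80) − (-0.15)(-0.40) = 0.6200
  C_12 = −[(0.00)(0.80) − (-0.15)(-0.10)] = 0.0150
  C_13 = (0.00)(-0.40) − (0.85)(-0.10) = 0.0850
  C_21 = −[(-0.10)(0.80) − (-0.45)(-0.40)] = 0.2600
  C_22 = (0.60)(0.80) − (-0.45)(-0.10) = 0.4350
  C_23 = −[(0.60)(-0.40) − (-0.10)(-0.10)] = 0.2500
  C_31 = (-0.10)(-0.15) − (-0.45)(0.85) = 0.3975
  C_32 = −[(0.60)(-0.15) − (-0.45)(0.00)] = 0.0900
  C_33 = (0.60)(0.85) − (-0.10)(0.00) = 0.5100
det(I−A) = Σ_j (I−A)_1j·C_1j = (0.60)(0.6200) + (-0.10)(0.0150) + (-0.45)(0.0850) = 0.33225
adj(I−A) = Cᵀ =
  [ 0.6200   0.2600   0.3975]
  [ 0.0150   0.4350   0.0900]
  [ 0.0850   0.2500   0.5100]
(I − A)⁻¹ = adj(I−A) / det(I−A) ≈
  [   1.8661     0.7825     1.1964]
  [   0.0451     1.3093     0.2709]
  [   0.2558     0.7524     1.5350]
Δx = (I − A)⁻¹ Δd with Δd having +40 in the Software component and 0 elsewhere.
So Δx_3 = L_32 · (+40), where L_32 = adj(I−A)_32 / det(I−A) = 0.2500 / 0.33225.
Δx_3 = 0.2500 × (+40) / 0.33225 = 10.00 / 0.33225 ≈ 30.10.

Δx_3 = 30.10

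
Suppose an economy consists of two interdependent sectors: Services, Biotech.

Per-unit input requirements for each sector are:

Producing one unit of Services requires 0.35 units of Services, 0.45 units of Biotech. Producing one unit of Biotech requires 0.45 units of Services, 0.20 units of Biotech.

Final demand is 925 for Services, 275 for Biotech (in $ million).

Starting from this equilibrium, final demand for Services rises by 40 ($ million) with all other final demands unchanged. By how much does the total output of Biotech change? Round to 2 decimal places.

I − A =
  [   0.65    -0.45]
  [  -0.45     0.80]
det(I−A) = (0.65)(0.80) − (-0.45)(-0.45) = 0.3175
adj(I−A) = [[0.80, 0.45], [0.45, 0.65]]
(I − A)⁻¹ = adj(I−A) / det(I−A) ≈
  [   2.5197     1.4173]
  [   1.4173     2.0472]
Δx = (I − A)⁻¹ Δd with Δd having +40 in the Services component and 0 elsewhere.
So Δx_2 = L_21 · (+40), where L_21 = adj(I−A)_21 / det(I−A) = 0.45 / 0.3175.
Δx_2 = 0.45 × (+40) / 0.3175 = 18.00 / 0.3175 ≈ 56.69.

Δx_2 = 56.69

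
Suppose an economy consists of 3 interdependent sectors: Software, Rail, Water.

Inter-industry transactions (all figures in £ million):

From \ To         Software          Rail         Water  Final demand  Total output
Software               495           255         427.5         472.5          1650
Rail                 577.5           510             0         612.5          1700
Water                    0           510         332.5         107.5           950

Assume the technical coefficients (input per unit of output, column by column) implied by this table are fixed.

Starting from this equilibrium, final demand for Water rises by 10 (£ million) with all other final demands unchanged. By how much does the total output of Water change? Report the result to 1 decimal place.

Δx_3 = 18.5

Technical coefficients a_ij = z_ij / X_j:
  a_11 = 495/1650 = 0.30, a_21 = 577.5/1650 = 0.35, a_31 = 0/1650 = 0.00
  a_12 = 255/1700 = 0.15, a_22 = 510/1700 = 0.30, a_32 = 510/1700 = 0.30
  a_13 = 427.5/950 = 0.45, a_23 = 0/950 = 0.00, a_33 = 332.5/950 = 0.35
I − A =
  [   0.70    -0.15    -0.45]
  [  -0.35     0.70     0.00]
  [   0.00    -0.30     0.65]
Cofactors of I−A, C_ij = (−1)^(i+j)·(minor ij) (rows/columns in the sector order above):
  C_11 = (0.70)(0.65) − (0.00)(-0.30) = 0.4550
  C_12 = −[(-0.35)(0.65) − (0.00)(0.00)] = 0.2275
  C_13 = (-0.35)(-0.30) − (0.70)(0.00) = 0.1050
  C_21 = −[(-0.15)(0.65) − (-0.45)(-0.30)] = 0.2325
  C_22 = (0.70)(0.65) − (-0.45)(0.00) = 0.4550
  C_23 = −[(0.70)(-0.30) − (-0.15)(0.00)] = 0.2100
  C_31 = (-0.15)(0.00) − (-0.45)(0.70) = 0.3150
  C_32 = −[(0.70)(0.00) − (-0.45)(-0.35)] = 0.1575
  C_33 = (0.70)(0.70) − (-0.15)(-0.35) = 0.4375
det(I−A) = Σ_j (I−A)_1j·C_1j = (0.70)(0.4550) + (-0.15)(0.2275) + (-0.45)(0.1050) = 0.237125
adj(I−A) = Cᵀ =
  [ 0.4550   0.2325   0.3150]
  [ 0.2275   0.4550   0.1575]
  [ 0.1050   0.2100   0.4375]
(I − A)⁻¹ = adj(I−A) / det(I−A) ≈
  [   1.9188     0.9805     1.3284]
  [   0.9594     1.9188     0.6642]
  [   0.4428     0.8856     1.8450]
Δx = (I − A)⁻¹ Δd with Δd having +10 in the Water component and 0 elsewhere.
So Δx_3 = L_33 · (+10), where L_33 = adj(I−A)_33 / det(I−A) = 0.4375 / 0.237125.
Δx_3 = 0.4375 × (+10) / 0.237125 = 4.375 / 0.237125 ≈ 18.5.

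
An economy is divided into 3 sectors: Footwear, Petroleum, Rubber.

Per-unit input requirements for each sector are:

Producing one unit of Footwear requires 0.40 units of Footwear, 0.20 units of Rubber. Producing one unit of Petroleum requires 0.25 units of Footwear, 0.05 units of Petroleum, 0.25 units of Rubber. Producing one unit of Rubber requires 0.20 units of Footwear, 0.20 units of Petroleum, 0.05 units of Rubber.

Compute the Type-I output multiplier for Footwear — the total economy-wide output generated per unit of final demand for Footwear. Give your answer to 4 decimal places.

m_F = 2.3355

I − A =
  [   0.60    -0.25    -0.20]
  [   0.00     0.95    -0.20]
  [  -0.20    -0.25     0.95]
Cofactors of I−A, C_ij = (−1)^(i+j)·(minor ij) (rows/columns in the sector order above):
  C_11 = (0.95)(0.95) − (-0.20)(-0.25) = 0.8525
  C_12 = −[(0.00)(0.95) − (-0.20)(-0.20)] = 0.0400
  C_13 = (0.00)(-0.25) − (0.95)(-0.20) = 0.1900
  C_21 = −[(-0.25)(0.95) − (-0.20)(-0.25)] = 0.2875
  C_22 = (0.60)(0.95) − (-0.20)(-0.20) = 0.5300
  C_23 = −[(0.60)(-0.25) − (-0.25)(-0.20)] = 0.2000
  C_31 = (-0.25)(-0.20) − (-0.20)(0.95) = 0.2400
  C_32 = −[(0.60)(-0.20) − (-0.20)(0.00)] = 0.1200
  C_33 = (0.60)(0.95) − (-0.25)(0.00) = 0.5700
det(I−A) = Σ_j (I−A)_1j·C_1j = (0.60)(0.8525) + (-0.25)(0.0400) + (-0.20)(0.1900) = 0.4635
adj(I−A) = Cᵀ =
  [ 0.8525   0.2875   0.2400]
  [ 0.0400   0.5300   0.1200]
  [ 0.1900   0.2000   0.5700]
(I − A)⁻¹ = adj(I−A) / det(I−A) ≈
  [   1.83927     0.62028     0.51780]
  [   0.08630     1.14347     0.25890]
  [   0.40992     0.43150     1.22977]
The output multiplier for sector j is the column-j sum of the Leontief inverse (I − A)⁻¹ = adj(I−A) / det(I−A).
Column F of adj(I−A): (0.8525, 0.0400, 0.1900); det(I−A) = 0.4635.
m_F = (0.8525 + 0.0400 + 0.1900) / 0.4635 = 1.0825 / 0.4635 ≈ 2.3355.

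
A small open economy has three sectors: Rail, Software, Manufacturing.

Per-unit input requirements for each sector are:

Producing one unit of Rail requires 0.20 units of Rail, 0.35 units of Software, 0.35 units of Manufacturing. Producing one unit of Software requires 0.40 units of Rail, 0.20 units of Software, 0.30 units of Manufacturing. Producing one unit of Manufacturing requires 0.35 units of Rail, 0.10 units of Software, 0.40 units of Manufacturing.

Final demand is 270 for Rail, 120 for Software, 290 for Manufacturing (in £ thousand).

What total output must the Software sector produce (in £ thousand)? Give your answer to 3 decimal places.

I − A =
  [   0.80    -0.40    -0.35]
  [  -0.35     0.80    -0.10]
  [  -0.35    -0.30     0.60]
Cofactors of I−A, C_ij = (−1)^(i+j)·(minor ij) (rows/columns in the sector order above):
  C_11 = (0.80)(0.60) − (-0.10)(-0.30) = 0.4500
  C_12 = −[(-0.35)(0.60) − (-0.10)(-0.35)] = 0.2450
  C_13 = (-0.35)(-0.30) − (0.80)(-0.35) = 0.3850
  C_21 = −[(-0.40)(0.60) − (-0.35)(-0.30)] = 0.3450
  C_22 = (0.80)(0.60) − (-0.35)(-0.35) = 0.3575
  C_23 = −[(0.80)(-0.30) − (-0.40)(-0.35)] = 0.3800
  C_31 = (-0.40)(-0.10) − (-0.35)(0.80) = 0.3200
  C_32 = −[(0.80)(-0.10) − (-0.35)(-0.35)] = 0.2025
  C_33 = (0.80)(0.80) − (-0.40)(-0.35) = 0.5000
det(I−A) = Σ_j (I−A)_1j·C_1j = (0.80)(0.4500) + (-0.40)(0.2450) + (-0.35)(0.3850) = 0.12725
adj(I−A) = Cᵀ =
  [ 0.4500   0.3450   0.3200]
  [ 0.2450   0.3575   0.2025]
  [ 0.3850   0.3800   0.5000]
(I − A)⁻¹ = adj(I−A) / det(I−A) ≈
  [   3.5363     2.7112     2.5147]
  [   1.9253     2.8094     1.5914]
  [   3.0255     2.9862     3.9293]
x = (I − A)⁻¹ d = adj(I−A)·d / det(I−A), with det(I−A) = 0.12725:
  x_R = (0.4500·270 + 0.3450·120 + 0.3200·290) / 0.12725 = 255.70 / 0.12725 ≈ 2009.430
  x_S = (0.2450·270 + 0.3575·120 + 0.2025·290) / 0.12725 = 167.775 / 0.12725 ≈ 1318.468
  x_M = (0.3850·270 + 0.3800·120 + 0.5000·290) / 0.12725 = 294.55 / 0.12725 ≈ 2314.735

x_S = 1318.468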